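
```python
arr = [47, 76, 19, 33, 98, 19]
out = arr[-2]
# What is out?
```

arr has length 6. Negative index -2 maps to positive index 6 + (-2) = 4. arr[4] = 98.

98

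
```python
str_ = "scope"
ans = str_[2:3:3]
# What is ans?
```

str_ has length 5. The slice str_[2:3:3] selects indices [2] (2->'o'), giving 'o'.

'o'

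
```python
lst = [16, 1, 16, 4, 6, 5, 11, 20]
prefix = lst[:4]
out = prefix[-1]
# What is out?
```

lst has length 8. The slice lst[:4] selects indices [0, 1, 2, 3] (0->16, 1->1, 2->16, 3->4), giving [16, 1, 16, 4]. So prefix = [16, 1, 16, 4]. Then prefix[-1] = 4.

4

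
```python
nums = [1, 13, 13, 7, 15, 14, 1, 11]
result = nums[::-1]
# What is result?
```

nums has length 8. The slice nums[::-1] selects indices [7, 6, 5, 4, 3, 2, 1, 0] (7->11, 6->1, 5->14, 4->15, 3->7, 2->13, 1->13, 0->1), giving [11, 1, 14, 15, 7, 13, 13, 1].

[11, 1, 14, 15, 7, 13, 13, 1]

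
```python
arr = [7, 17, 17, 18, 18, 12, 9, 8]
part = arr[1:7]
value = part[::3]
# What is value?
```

arr has length 8. The slice arr[1:7] selects indices [1, 2, 3, 4, 5, 6] (1->17, 2->17, 3->18, 4->18, 5->12, 6->9), giving [17, 17, 18, 18, 12, 9]. So part = [17, 17, 18, 18, 12, 9]. part has length 6. The slice part[::3] selects indices [0, 3] (0->17, 3->18), giving [17, 18].

[17, 18]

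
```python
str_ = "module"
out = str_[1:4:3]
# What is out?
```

str_ has length 6. The slice str_[1:4:3] selects indices [1] (1->'o'), giving 'o'.

'o'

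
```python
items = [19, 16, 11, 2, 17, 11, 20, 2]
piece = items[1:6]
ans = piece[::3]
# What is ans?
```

items has length 8. The slice items[1:6] selects indices [1, 2, 3, 4, 5] (1->16, 2->11, 3->2, 4->17, 5->11), giving [16, 11, 2, 17, 11]. So piece = [16, 11, 2, 17, 11]. piece has length 5. The slice piece[::3] selects indices [0, 3] (0->16, 3->17), giving [16, 17].

[16, 17]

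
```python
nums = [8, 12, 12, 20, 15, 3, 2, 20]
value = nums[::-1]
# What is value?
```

nums has length 8. The slice nums[::-1] selects indices [7, 6, 5, 4, 3, 2, 1, 0] (7->20, 6->2, 5->3, 4->15, 3->20, 2->12, 1->12, 0->8), giving [20, 2, 3, 15, 20, 12, 12, 8].

[20, 2, 3, 15, 20, 12, 12, 8]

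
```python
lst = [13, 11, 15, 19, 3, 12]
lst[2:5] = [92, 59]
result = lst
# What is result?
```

lst starts as [13, 11, 15, 19, 3, 12] (length 6). The slice lst[2:5] covers indices [2, 3, 4] with values [15, 19, 3]. Replacing that slice with [92, 59] (different length) produces [13, 11, 92, 59, 12].

[13, 11, 92, 59, 12]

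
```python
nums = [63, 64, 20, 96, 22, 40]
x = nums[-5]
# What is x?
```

nums has length 6. Negative index -5 maps to positive index 6 + (-5) = 1. nums[1] = 64.

64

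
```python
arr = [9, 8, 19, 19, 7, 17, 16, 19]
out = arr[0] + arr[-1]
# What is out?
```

arr has length 8. arr[0] = 9.
arr has length 8. Negative index -1 maps to positive index 8 + (-1) = 7. arr[7] = 19.
Sum: 9 + 19 = 28.

28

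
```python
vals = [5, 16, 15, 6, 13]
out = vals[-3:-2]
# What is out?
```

vals has length 5. The slice vals[-3:-2] selects indices [2] (2->15), giving [15].

[15]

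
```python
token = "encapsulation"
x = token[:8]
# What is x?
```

token has length 13. The slice token[:8] selects indices [0, 1, 2, 3, 4, 5, 6, 7] (0->'e', 1->'n', 2->'c', 3->'a', 4->'p', 5->'s', 6->'u', 7->'l'), giving 'encapsul'.

'encapsul'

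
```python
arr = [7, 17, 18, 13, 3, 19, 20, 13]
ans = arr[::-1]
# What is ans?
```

arr has length 8. The slice arr[::-1] selects indices [7, 6, 5, 4, 3, 2, 1, 0] (7->13, 6->20, 5->19, 4->3, 3->13, 2->18, 1->17, 0->7), giving [13, 20, 19, 3, 13, 18, 17, 7].

[13, 20, 19, 3, 13, 18, 17, 7]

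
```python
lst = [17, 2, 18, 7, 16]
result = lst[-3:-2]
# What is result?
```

lst has length 5. The slice lst[-3:-2] selects indices [2] (2->18), giving [18].

[18]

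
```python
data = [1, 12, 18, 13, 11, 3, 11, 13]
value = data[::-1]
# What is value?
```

data has length 8. The slice data[::-1] selects indices [7, 6, 5, 4, 3, 2, 1, 0] (7->13, 6->11, 5->3, 4->11, 3->13, 2->18, 1->12, 0->1), giving [13, 11, 3, 11, 13, 18, 12, 1].

[13, 11, 3, 11, 13, 18, 12, 1]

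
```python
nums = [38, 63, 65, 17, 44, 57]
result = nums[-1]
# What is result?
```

nums has length 6. Negative index -1 maps to positive index 6 + (-1) = 5. nums[5] = 57.

57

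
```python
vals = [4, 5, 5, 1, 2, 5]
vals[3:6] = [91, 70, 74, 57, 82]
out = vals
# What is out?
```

vals starts as [4, 5, 5, 1, 2, 5] (length 6). The slice vals[3:6] covers indices [3, 4, 5] with values [1, 2, 5]. Replacing that slice with [91, 70, 74, 57, 82] (different length) produces [4, 5, 5, 91, 70, 74, 57, 82].

[4, 5, 5, 91, 70, 74, 57, 82]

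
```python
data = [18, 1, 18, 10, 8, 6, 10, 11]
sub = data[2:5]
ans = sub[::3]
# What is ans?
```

data has length 8. The slice data[2:5] selects indices [2, 3, 4] (2->18, 3->10, 4->8), giving [18, 10, 8]. So sub = [18, 10, 8]. sub has length 3. The slice sub[::3] selects indices [0] (0->18), giving [18].

[18]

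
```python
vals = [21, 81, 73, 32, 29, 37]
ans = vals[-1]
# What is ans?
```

vals has length 6. Negative index -1 maps to positive index 6 + (-1) = 5. vals[5] = 37.

37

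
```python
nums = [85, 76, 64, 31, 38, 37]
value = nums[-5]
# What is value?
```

nums has length 6. Negative index -5 maps to positive index 6 + (-5) = 1. nums[1] = 76.

76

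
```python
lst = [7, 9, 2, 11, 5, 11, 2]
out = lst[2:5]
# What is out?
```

lst has length 7. The slice lst[2:5] selects indices [2, 3, 4] (2->2, 3->11, 4->5), giving [2, 11, 5].

[2, 11, 5]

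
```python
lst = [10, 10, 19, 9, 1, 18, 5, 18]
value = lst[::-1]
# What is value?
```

lst has length 8. The slice lst[::-1] selects indices [7, 6, 5, 4, 3, 2, 1, 0] (7->18, 6->5, 5->18, 4->1, 3->9, 2->19, 1->10, 0->10), giving [18, 5, 18, 1, 9, 19, 10, 10].

[18, 5, 18, 1, 9, 19, 10, 10]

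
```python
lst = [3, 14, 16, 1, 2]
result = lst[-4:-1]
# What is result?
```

lst has length 5. The slice lst[-4:-1] selects indices [1, 2, 3] (1->14, 2->16, 3->1), giving [14, 16, 1].

[14, 16, 1]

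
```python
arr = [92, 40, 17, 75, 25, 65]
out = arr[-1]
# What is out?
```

arr has length 6. Negative index -1 maps to positive index 6 + (-1) = 5. arr[5] = 65.

65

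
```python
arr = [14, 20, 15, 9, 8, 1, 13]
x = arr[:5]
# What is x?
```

arr has length 7. The slice arr[:5] selects indices [0, 1, 2, 3, 4] (0->14, 1->20, 2->15, 3->9, 4->8), giving [14, 20, 15, 9, 8].

[14, 20, 15, 9, 8]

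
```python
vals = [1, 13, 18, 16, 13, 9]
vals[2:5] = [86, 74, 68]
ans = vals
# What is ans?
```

vals starts as [1, 13, 18, 16, 13, 9] (length 6). The slice vals[2:5] covers indices [2, 3, 4] with values [18, 16, 13]. Replacing that slice with [86, 74, 68] (same length) produces [1, 13, 86, 74, 68, 9].

[1, 13, 86, 74, 68, 9]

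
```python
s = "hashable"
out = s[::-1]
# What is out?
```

s has length 8. The slice s[::-1] selects indices [7, 6, 5, 4, 3, 2, 1, 0] (7->'e', 6->'l', 5->'b', 4->'a', 3->'h', 2->'s', 1->'a', 0->'h'), giving 'elbahsah'.

'elbahsah'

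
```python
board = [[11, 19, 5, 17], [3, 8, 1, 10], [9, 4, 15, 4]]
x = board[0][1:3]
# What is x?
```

board[0] = [11, 19, 5, 17]. board[0] has length 4. The slice board[0][1:3] selects indices [1, 2] (1->19, 2->5), giving [19, 5].

[19, 5]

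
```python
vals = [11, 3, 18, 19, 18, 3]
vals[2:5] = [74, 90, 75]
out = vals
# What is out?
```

vals starts as [11, 3, 18, 19, 18, 3] (length 6). The slice vals[2:5] covers indices [2, 3, 4] with values [18, 19, 18]. Replacing that slice with [74, 90, 75] (same length) produces [11, 3, 74, 90, 75, 3].

[11, 3, 74, 90, 75, 3]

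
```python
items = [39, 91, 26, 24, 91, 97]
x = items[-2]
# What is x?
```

items has length 6. Negative index -2 maps to positive index 6 + (-2) = 4. items[4] = 91.

91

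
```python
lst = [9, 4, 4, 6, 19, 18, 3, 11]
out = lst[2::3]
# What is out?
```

lst has length 8. The slice lst[2::3] selects indices [2, 5] (2->4, 5->18), giving [4, 18].

[4, 18]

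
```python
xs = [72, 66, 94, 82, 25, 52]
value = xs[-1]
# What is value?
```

xs has length 6. Negative index -1 maps to positive index 6 + (-1) = 5. xs[5] = 52.

52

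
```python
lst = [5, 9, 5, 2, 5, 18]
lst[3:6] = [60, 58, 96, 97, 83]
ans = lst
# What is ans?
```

lst starts as [5, 9, 5, 2, 5, 18] (length 6). The slice lst[3:6] covers indices [3, 4, 5] with values [2, 5, 18]. Replacing that slice with [60, 58, 96, 97, 83] (different length) produces [5, 9, 5, 60, 58, 96, 97, 83].

[5, 9, 5, 60, 58, 96, 97, 83]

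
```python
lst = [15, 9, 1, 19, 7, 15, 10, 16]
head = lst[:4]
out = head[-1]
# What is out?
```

lst has length 8. The slice lst[:4] selects indices [0, 1, 2, 3] (0->15, 1->9, 2->1, 3->19), giving [15, 9, 1, 19]. So head = [15, 9, 1, 19]. Then head[-1] = 19.

19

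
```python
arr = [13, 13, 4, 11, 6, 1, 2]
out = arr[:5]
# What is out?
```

arr has length 7. The slice arr[:5] selects indices [0, 1, 2, 3, 4] (0->13, 1->13, 2->4, 3->11, 4->6), giving [13, 13, 4, 11, 6].

[13, 13, 4, 11, 6]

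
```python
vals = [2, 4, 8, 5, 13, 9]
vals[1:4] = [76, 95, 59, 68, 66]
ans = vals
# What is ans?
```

vals starts as [2, 4, 8, 5, 13, 9] (length 6). The slice vals[1:4] covers indices [1, 2, 3] with values [4, 8, 5]. Replacing that slice with [76, 95, 59, 68, 66] (different length) produces [2, 76, 95, 59, 68, 66, 13, 9].

[2, 76, 95, 59, 68, 66, 13, 9]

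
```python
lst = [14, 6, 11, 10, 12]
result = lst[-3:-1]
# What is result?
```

lst has length 5. The slice lst[-3:-1] selects indices [2, 3] (2->11, 3->10), giving [11, 10].

[11, 10]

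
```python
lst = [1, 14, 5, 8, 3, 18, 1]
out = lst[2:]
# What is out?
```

lst has length 7. The slice lst[2:] selects indices [2, 3, 4, 5, 6] (2->5, 3->8, 4->3, 5->18, 6->1), giving [5, 8, 3, 18, 1].

[5, 8, 3, 18, 1]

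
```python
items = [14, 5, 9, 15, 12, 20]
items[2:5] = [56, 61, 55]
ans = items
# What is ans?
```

items starts as [14, 5, 9, 15, 12, 20] (length 6). The slice items[2:5] covers indices [2, 3, 4] with values [9, 15, 12]. Replacing that slice with [56, 61, 55] (same length) produces [14, 5, 56, 61, 55, 20].

[14, 5, 56, 61, 55, 20]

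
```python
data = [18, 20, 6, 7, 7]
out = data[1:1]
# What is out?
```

data has length 5. The slice data[1:1] resolves to an empty index range, so the result is [].

[]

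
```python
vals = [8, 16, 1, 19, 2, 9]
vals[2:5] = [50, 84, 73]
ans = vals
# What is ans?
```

vals starts as [8, 16, 1, 19, 2, 9] (length 6). The slice vals[2:5] covers indices [2, 3, 4] with values [1, 19, 2]. Replacing that slice with [50, 84, 73] (same length) produces [8, 16, 50, 84, 73, 9].

[8, 16, 50, 84, 73, 9]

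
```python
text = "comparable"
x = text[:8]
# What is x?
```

text has length 10. The slice text[:8] selects indices [0, 1, 2, 3, 4, 5, 6, 7] (0->'c', 1->'o', 2->'m', 3->'p', 4->'a', 5->'r', 6->'a', 7->'b'), giving 'comparab'.

'comparab'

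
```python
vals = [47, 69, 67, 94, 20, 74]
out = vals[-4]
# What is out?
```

vals has length 6. Negative index -4 maps to positive index 6 + (-4) = 2. vals[2] = 67.

67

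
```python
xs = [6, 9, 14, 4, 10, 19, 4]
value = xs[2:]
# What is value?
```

xs has length 7. The slice xs[2:] selects indices [2, 3, 4, 5, 6] (2->14, 3->4, 4->10, 5->19, 6->4), giving [14, 4, 10, 19, 4].

[14, 4, 10, 19, 4]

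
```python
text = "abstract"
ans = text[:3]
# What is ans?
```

text has length 8. The slice text[:3] selects indices [0, 1, 2] (0->'a', 1->'b', 2->'s'), giving 'abs'.

'abs'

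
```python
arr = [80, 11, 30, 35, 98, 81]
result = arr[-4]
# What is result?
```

arr has length 6. Negative index -4 maps to positive index 6 + (-4) = 2. arr[2] = 30.

30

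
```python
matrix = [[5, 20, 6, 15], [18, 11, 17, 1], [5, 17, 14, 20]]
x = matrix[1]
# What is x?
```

matrix has 3 rows. Row 1 is [18, 11, 17, 1].

[18, 11, 17, 1]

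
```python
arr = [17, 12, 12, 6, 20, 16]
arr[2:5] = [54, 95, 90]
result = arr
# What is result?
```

arr starts as [17, 12, 12, 6, 20, 16] (length 6). The slice arr[2:5] covers indices [2, 3, 4] with values [12, 6, 20]. Replacing that slice with [54, 95, 90] (same length) produces [17, 12, 54, 95, 90, 16].

[17, 12, 54, 95, 90, 16]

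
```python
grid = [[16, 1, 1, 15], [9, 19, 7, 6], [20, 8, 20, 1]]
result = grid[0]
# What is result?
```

grid has 3 rows. Row 0 is [16, 1, 1, 15].

[16, 1, 1, 15]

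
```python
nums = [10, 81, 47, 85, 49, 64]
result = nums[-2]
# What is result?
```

nums has length 6. Negative index -2 maps to positive index 6 + (-2) = 4. nums[4] = 49.

49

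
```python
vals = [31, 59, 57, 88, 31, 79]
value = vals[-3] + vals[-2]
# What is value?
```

vals has length 6. Negative index -3 maps to positive index 6 + (-3) = 3. vals[3] = 88.
vals has length 6. Negative index -2 maps to positive index 6 + (-2) = 4. vals[4] = 31.
Sum: 88 + 31 = 119.

119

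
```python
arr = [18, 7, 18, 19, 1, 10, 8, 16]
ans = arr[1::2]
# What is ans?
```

arr has length 8. The slice arr[1::2] selects indices [1, 3, 5, 7] (1->7, 3->19, 5->10, 7->16), giving [7, 19, 10, 16].

[7, 19, 10, 16]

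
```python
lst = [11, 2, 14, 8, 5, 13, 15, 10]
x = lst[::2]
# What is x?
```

lst has length 8. The slice lst[::2] selects indices [0, 2, 4, 6] (0->11, 2->14, 4->5, 6->15), giving [11, 14, 5, 15].

[11, 14, 5, 15]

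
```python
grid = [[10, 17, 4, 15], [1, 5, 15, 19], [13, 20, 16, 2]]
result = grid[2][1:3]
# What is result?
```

grid[2] = [13, 20, 16, 2]. grid[2] has length 4. The slice grid[2][1:3] selects indices [1, 2] (1->20, 2->16), giving [20, 16].

[20, 16]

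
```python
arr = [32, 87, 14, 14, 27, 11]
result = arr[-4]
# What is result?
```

arr has length 6. Negative index -4 maps to positive index 6 + (-4) = 2. arr[2] = 14.

14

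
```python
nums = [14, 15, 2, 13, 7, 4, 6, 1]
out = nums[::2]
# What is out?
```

nums has length 8. The slice nums[::2] selects indices [0, 2, 4, 6] (0->14, 2->2, 4->7, 6->6), giving [14, 2, 7, 6].

[14, 2, 7, 6]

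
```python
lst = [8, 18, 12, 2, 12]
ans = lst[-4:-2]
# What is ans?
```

lst has length 5. The slice lst[-4:-2] selects indices [1, 2] (1->18, 2->12), giving [18, 12].

[18, 12]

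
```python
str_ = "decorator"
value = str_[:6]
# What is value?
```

str_ has length 9. The slice str_[:6] selects indices [0, 1, 2, 3, 4, 5] (0->'d', 1->'e', 2->'c', 3->'o', 4->'r', 5->'a'), giving 'decora'.

'decora'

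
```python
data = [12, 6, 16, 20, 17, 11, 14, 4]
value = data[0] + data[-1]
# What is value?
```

data has length 8. data[0] = 12.
data has length 8. Negative index -1 maps to positive index 8 + (-1) = 7. data[7] = 4.
Sum: 12 + 4 = 16.

16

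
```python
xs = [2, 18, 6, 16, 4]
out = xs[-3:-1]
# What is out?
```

xs has length 5. The slice xs[-3:-1] selects indices [2, 3] (2->6, 3->16), giving [6, 16].

[6, 16]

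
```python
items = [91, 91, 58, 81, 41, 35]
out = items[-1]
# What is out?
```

items has length 6. Negative index -1 maps to positive index 6 + (-1) = 5. items[5] = 35.

35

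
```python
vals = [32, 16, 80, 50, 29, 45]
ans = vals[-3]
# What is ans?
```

vals has length 6. Negative index -3 maps to positive index 6 + (-3) = 3. vals[3] = 50.

50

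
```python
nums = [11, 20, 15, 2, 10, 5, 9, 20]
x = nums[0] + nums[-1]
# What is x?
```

nums has length 8. nums[0] = 11.
nums has length 8. Negative index -1 maps to positive index 8 + (-1) = 7. nums[7] = 20.
Sum: 11 + 20 = 31.

31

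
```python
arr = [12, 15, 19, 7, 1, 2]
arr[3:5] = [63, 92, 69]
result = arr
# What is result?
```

arr starts as [12, 15, 19, 7, 1, 2] (length 6). The slice arr[3:5] covers indices [3, 4] with values [7, 1]. Replacing that slice with [63, 92, 69] (different length) produces [12, 15, 19, 63, 92, 69, 2].

[12, 15, 19, 63, 92, 69, 2]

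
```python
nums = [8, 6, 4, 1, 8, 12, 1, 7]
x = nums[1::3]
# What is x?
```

nums has length 8. The slice nums[1::3] selects indices [1, 4, 7] (1->6, 4->8, 7->7), giving [6, 8, 7].

[6, 8, 7]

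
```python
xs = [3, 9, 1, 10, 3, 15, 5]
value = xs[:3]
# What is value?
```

xs has length 7. The slice xs[:3] selects indices [0, 1, 2] (0->3, 1->9, 2->1), giving [3, 9, 1].

[3, 9, 1]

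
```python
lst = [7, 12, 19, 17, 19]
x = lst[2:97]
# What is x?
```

lst has length 5. The slice lst[2:97] selects indices [2, 3, 4] (2->19, 3->17, 4->19), giving [19, 17, 19].

[19, 17, 19]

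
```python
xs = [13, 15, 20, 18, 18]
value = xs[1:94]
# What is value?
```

xs has length 5. The slice xs[1:94] selects indices [1, 2, 3, 4] (1->15, 2->20, 3->18, 4->18), giving [15, 20, 18, 18].

[15, 20, 18, 18]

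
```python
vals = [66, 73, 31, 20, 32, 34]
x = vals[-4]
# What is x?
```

vals has length 6. Negative index -4 maps to positive index 6 + (-4) = 2. vals[2] = 31.

31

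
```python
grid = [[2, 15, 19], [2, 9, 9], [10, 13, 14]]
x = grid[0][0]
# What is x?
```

grid[0] = [2, 15, 19]. Taking column 0 of that row yields 2.

2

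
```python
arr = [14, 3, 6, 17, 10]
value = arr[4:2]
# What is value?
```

arr has length 5. The slice arr[4:2] resolves to an empty index range, so the result is [].

[]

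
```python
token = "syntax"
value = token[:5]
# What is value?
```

token has length 6. The slice token[:5] selects indices [0, 1, 2, 3, 4] (0->'s', 1->'y', 2->'n', 3->'t', 4->'a'), giving 'synta'.

'synta'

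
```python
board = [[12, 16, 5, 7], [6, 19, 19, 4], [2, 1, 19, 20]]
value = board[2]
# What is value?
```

board has 3 rows. Row 2 is [2, 1, 19, 20].

[2, 1, 19, 20]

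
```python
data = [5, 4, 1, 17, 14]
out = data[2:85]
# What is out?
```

data has length 5. The slice data[2:85] selects indices [2, 3, 4] (2->1, 3->17, 4->14), giving [1, 17, 14].

[1, 17, 14]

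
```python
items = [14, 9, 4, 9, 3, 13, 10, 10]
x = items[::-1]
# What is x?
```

items has length 8. The slice items[::-1] selects indices [7, 6, 5, 4, 3, 2, 1, 0] (7->10, 6->10, 5->13, 4->3, 3->9, 2->4, 1->9, 0->14), giving [10, 10, 13, 3, 9, 4, 9, 14].

[10, 10, 13, 3, 9, 4, 9, 14]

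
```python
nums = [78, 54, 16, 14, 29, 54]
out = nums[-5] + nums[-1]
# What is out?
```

nums has length 6. Negative index -5 maps to positive index 6 + (-5) = 1. nums[1] = 54.
nums has length 6. Negative index -1 maps to positive index 6 + (-1) = 5. nums[5] = 54.
Sum: 54 + 54 = 108.

108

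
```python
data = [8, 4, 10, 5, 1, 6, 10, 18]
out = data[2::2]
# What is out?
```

data has length 8. The slice data[2::2] selects indices [2, 4, 6] (2->10, 4->1, 6->10), giving [10, 1, 10].

[10, 1, 10]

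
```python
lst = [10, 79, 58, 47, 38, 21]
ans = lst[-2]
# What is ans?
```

lst has length 6. Negative index -2 maps to positive index 6 + (-2) = 4. lst[4] = 38.

38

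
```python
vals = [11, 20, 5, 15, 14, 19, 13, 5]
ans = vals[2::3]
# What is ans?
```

vals has length 8. The slice vals[2::3] selects indices [2, 5] (2->5, 5->19), giving [5, 19].

[5, 19]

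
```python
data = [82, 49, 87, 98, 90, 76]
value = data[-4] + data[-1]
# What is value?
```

data has length 6. Negative index -4 maps to positive index 6 + (-4) = 2. data[2] = 87.
data has length 6. Negative index -1 maps to positive index 6 + (-1) = 5. data[5] = 76.
Sum: 87 + 76 = 163.

163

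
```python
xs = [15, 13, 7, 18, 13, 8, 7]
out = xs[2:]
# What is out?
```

xs has length 7. The slice xs[2:] selects indices [2, 3, 4, 5, 6] (2->7, 3->18, 4->13, 5->8, 6->7), giving [7, 18, 13, 8, 7].

[7, 18, 13, 8, 7]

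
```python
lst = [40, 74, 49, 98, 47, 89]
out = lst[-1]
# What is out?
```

lst has length 6. Negative index -1 maps to positive index 6 + (-1) = 5. lst[5] = 89.

89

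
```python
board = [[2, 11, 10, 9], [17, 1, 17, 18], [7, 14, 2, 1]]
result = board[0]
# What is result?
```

board has 3 rows. Row 0 is [2, 11, 10, 9].

[2, 11, 10, 9]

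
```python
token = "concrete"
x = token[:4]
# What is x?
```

token has length 8. The slice token[:4] selects indices [0, 1, 2, 3] (0->'c', 1->'o', 2->'n', 3->'c'), giving 'conc'.

'conc'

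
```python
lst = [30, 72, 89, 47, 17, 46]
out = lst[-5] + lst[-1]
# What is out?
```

lst has length 6. Negative index -5 maps to positive index 6 + (-5) = 1. lst[1] = 72.
lst has length 6. Negative index -1 maps to positive index 6 + (-1) = 5. lst[5] = 46.
Sum: 72 + 46 = 118.

118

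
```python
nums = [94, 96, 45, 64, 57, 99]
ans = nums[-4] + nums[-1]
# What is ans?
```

nums has length 6. Negative index -4 maps to positive index 6 + (-4) = 2. nums[2] = 45.
nums has length 6. Negative index -1 maps to positive index 6 + (-1) = 5. nums[5] = 99.
Sum: 45 + 99 = 144.

144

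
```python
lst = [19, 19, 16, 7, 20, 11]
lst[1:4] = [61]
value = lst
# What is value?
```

lst starts as [19, 19, 16, 7, 20, 11] (length 6). The slice lst[1:4] covers indices [1, 2, 3] with values [19, 16, 7]. Replacing that slice with [61] (different length) produces [19, 61, 20, 11].

[19, 61, 20, 11]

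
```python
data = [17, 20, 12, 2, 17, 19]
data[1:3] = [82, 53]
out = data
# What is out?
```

data starts as [17, 20, 12, 2, 17, 19] (length 6). The slice data[1:3] covers indices [1, 2] with values [20, 12]. Replacing that slice with [82, 53] (same length) produces [17, 82, 53, 2, 17, 19].

[17, 82, 53, 2, 17, 19]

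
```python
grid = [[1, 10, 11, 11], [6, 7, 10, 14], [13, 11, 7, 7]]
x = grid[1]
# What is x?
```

grid has 3 rows. Row 1 is [6, 7, 10, 14].

[6, 7, 10, 14]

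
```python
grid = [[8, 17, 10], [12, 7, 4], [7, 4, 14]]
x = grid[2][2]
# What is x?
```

grid[2] = [7, 4, 14]. Taking column 2 of that row yields 14.

14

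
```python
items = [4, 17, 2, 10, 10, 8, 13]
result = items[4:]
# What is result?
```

items has length 7. The slice items[4:] selects indices [4, 5, 6] (4->10, 5->8, 6->13), giving [10, 8, 13].

[10, 8, 13]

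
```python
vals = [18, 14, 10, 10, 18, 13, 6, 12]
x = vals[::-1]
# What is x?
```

vals has length 8. The slice vals[::-1] selects indices [7, 6, 5, 4, 3, 2, 1, 0] (7->12, 6->6, 5->13, 4->18, 3->10, 2->10, 1->14, 0->18), giving [12, 6, 13, 18, 10, 10, 14, 18].

[12, 6, 13, 18, 10, 10, 14, 18]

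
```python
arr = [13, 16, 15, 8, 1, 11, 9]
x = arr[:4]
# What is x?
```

arr has length 7. The slice arr[:4] selects indices [0, 1, 2, 3] (0->13, 1->16, 2->15, 3->8), giving [13, 16, 15, 8].

[13, 16, 15, 8]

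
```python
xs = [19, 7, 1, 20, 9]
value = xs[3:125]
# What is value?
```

xs has length 5. The slice xs[3:125] selects indices [3, 4] (3->20, 4->9), giving [20, 9].

[20, 9]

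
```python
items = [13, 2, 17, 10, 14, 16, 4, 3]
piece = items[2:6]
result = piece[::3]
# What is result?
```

items has length 8. The slice items[2:6] selects indices [2, 3, 4, 5] (2->17, 3->10, 4->14, 5->16), giving [17, 10, 14, 16]. So piece = [17, 10, 14, 16]. piece has length 4. The slice piece[::3] selects indices [0, 3] (0->17, 3->16), giving [17, 16].

[17, 16]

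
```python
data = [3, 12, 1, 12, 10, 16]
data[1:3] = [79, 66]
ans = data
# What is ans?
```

data starts as [3, 12, 1, 12, 10, 16] (length 6). The slice data[1:3] covers indices [1, 2] with values [12, 1]. Replacing that slice with [79, 66] (same length) produces [3, 79, 66, 12, 10, 16].

[3, 79, 66, 12, 10, 16]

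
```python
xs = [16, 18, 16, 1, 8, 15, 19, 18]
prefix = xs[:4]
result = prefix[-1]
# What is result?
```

xs has length 8. The slice xs[:4] selects indices [0, 1, 2, 3] (0->16, 1->18, 2->16, 3->1), giving [16, 18, 16, 1]. So prefix = [16, 18, 16, 1]. Then prefix[-1] = 1.

1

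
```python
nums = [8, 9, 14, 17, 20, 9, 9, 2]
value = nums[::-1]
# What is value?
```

nums has length 8. The slice nums[::-1] selects indices [7, 6, 5, 4, 3, 2, 1, 0] (7->2, 6->9, 5->9, 4->20, 3->17, 2->14, 1->9, 0->8), giving [2, 9, 9, 20, 17, 14, 9, 8].

[2, 9, 9, 20, 17, 14, 9, 8]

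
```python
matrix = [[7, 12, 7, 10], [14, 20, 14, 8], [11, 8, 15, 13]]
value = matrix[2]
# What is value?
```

matrix has 3 rows. Row 2 is [11, 8, 15, 13].

[11, 8, 15, 13]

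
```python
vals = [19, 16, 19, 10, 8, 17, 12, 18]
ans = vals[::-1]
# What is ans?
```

vals has length 8. The slice vals[::-1] selects indices [7, 6, 5, 4, 3, 2, 1, 0] (7->18, 6->12, 5->17, 4->8, 3->10, 2->19, 1->16, 0->19), giving [18, 12, 17, 8, 10, 19, 16, 19].

[18, 12, 17, 8, 10, 19, 16, 19]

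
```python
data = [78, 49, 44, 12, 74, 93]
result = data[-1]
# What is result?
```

data has length 6. Negative index -1 maps to positive index 6 + (-1) = 5. data[5] = 93.

93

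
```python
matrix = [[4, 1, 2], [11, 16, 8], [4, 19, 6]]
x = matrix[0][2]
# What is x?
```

matrix[0] = [4, 1, 2]. Taking column 2 of that row yields 2.

2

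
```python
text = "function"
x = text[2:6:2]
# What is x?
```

text has length 8. The slice text[2:6:2] selects indices [2, 4] (2->'n', 4->'t'), giving 'nt'.

'nt'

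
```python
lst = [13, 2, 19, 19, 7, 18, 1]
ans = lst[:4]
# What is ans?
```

lst has length 7. The slice lst[:4] selects indices [0, 1, 2, 3] (0->13, 1->2, 2->19, 3->19), giving [13, 2, 19, 19].

[13, 2, 19, 19]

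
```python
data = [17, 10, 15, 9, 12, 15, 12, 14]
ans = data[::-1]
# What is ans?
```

data has length 8. The slice data[::-1] selects indices [7, 6, 5, 4, 3, 2, 1, 0] (7->14, 6->12, 5->15, 4->12, 3->9, 2->15, 1->10, 0->17), giving [14, 12, 15, 12, 9, 15, 10, 17].

[14, 12, 15, 12, 9, 15, 10, 17]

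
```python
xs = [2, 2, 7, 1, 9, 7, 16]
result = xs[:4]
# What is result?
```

xs has length 7. The slice xs[:4] selects indices [0, 1, 2, 3] (0->2, 1->2, 2->7, 3->1), giving [2, 2, 7, 1].

[2, 2, 7, 1]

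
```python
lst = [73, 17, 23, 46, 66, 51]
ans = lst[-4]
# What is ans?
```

lst has length 6. Negative index -4 maps to positive index 6 + (-4) = 2. lst[2] = 23.

23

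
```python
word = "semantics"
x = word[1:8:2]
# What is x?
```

word has length 9. The slice word[1:8:2] selects indices [1, 3, 5, 7] (1->'e', 3->'a', 5->'t', 7->'c'), giving 'eatc'.

'eatc'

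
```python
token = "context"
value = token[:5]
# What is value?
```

token has length 7. The slice token[:5] selects indices [0, 1, 2, 3, 4] (0->'c', 1->'o', 2->'n', 3->'t', 4->'e'), giving 'conte'.

'conte'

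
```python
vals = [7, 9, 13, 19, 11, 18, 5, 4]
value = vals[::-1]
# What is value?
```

vals has length 8. The slice vals[::-1] selects indices [7, 6, 5, 4, 3, 2, 1, 0] (7->4, 6->5, 5->18, 4->11, 3->19, 2->13, 1->9, 0->7), giving [4, 5, 18, 11, 19, 13, 9, 7].

[4, 5, 18, 11, 19, 13, 9, 7]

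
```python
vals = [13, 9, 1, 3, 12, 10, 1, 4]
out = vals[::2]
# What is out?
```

vals has length 8. The slice vals[::2] selects indices [0, 2, 4, 6] (0->13, 2->1, 4->12, 6->1), giving [13, 1, 12, 1].

[13, 1, 12, 1]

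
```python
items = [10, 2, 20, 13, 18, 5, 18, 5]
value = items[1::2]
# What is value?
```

items has length 8. The slice items[1::2] selects indices [1, 3, 5, 7] (1->2, 3->13, 5->5, 7->5), giving [2, 13, 5, 5].

[2, 13, 5, 5]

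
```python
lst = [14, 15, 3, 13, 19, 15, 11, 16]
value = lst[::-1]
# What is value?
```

lst has length 8. The slice lst[::-1] selects indices [7, 6, 5, 4, 3, 2, 1, 0] (7->16, 6->11, 5->15, 4->19, 3->13, 2->3, 1->15, 0->14), giving [16, 11, 15, 19, 13, 3, 15, 14].

[16, 11, 15, 19, 13, 3, 15, 14]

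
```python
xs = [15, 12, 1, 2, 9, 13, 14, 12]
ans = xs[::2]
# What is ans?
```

xs has length 8. The slice xs[::2] selects indices [0, 2, 4, 6] (0->15, 2->1, 4->9, 6->14), giving [15, 1, 9, 14].

[15, 1, 9, 14]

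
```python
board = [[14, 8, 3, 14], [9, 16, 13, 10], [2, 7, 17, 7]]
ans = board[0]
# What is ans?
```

board has 3 rows. Row 0 is [14, 8, 3, 14].

[14, 8, 3, 14]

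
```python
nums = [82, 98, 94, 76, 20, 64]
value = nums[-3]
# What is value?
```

nums has length 6. Negative index -3 maps to positive index 6 + (-3) = 3. nums[3] = 76.

76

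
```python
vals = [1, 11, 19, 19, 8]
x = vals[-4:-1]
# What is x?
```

vals has length 5. The slice vals[-4:-1] selects indices [1, 2, 3] (1->11, 2->19, 3->19), giving [11, 19, 19].

[11, 19, 19]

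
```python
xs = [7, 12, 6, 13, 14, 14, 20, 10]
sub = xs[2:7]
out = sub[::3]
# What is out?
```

xs has length 8. The slice xs[2:7] selects indices [2, 3, 4, 5, 6] (2->6, 3->13, 4->14, 5->14, 6->20), giving [6, 13, 14, 14, 20]. So sub = [6, 13, 14, 14, 20]. sub has length 5. The slice sub[::3] selects indices [0, 3] (0->6, 3->14), giving [6, 14].

[6, 14]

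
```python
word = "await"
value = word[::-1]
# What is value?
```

word has length 5. The slice word[::-1] selects indices [4, 3, 2, 1, 0] (4->'t', 3->'i', 2->'a', 1->'w', 0->'a'), giving 'tiawa'.

'tiawa'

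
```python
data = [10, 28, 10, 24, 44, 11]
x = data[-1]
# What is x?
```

data has length 6. Negative index -1 maps to positive index 6 + (-1) = 5. data[5] = 11.

11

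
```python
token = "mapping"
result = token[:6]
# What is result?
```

token has length 7. The slice token[:6] selects indices [0, 1, 2, 3, 4, 5] (0->'m', 1->'a', 2->'p', 3->'p', 4->'i', 5->'n'), giving 'mappin'.

'mappin'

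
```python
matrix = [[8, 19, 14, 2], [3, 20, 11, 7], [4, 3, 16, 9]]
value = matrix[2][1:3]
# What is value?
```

matrix[2] = [4, 3, 16, 9]. matrix[2] has length 4. The slice matrix[2][1:3] selects indices [1, 2] (1->3, 2->16), giving [3, 16].

[3, 16]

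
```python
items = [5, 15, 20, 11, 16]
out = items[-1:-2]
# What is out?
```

items has length 5. The slice items[-1:-2] resolves to an empty index range, so the result is [].

[]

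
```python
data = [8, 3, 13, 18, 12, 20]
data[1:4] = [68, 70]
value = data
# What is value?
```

data starts as [8, 3, 13, 18, 12, 20] (length 6). The slice data[1:4] covers indices [1, 2, 3] with values [3, 13, 18]. Replacing that slice with [68, 70] (different length) produces [8, 68, 70, 12, 20].

[8, 68, 70, 12, 20]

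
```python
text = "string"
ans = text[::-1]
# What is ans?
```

text has length 6. The slice text[::-1] selects indices [5, 4, 3, 2, 1, 0] (5->'g', 4->'n', 3->'i', 2->'r', 1->'t', 0->'s'), giving 'gnirts'.

'gnirts'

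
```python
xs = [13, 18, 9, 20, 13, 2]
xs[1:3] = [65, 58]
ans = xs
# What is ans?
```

xs starts as [13, 18, 9, 20, 13, 2] (length 6). The slice xs[1:3] covers indices [1, 2] with values [18, 9]. Replacing that slice with [65, 58] (same length) produces [13, 65, 58, 20, 13, 2].

[13, 65, 58, 20, 13, 2]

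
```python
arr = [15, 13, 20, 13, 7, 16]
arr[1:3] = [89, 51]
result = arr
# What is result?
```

arr starts as [15, 13, 20, 13, 7, 16] (length 6). The slice arr[1:3] covers indices [1, 2] with values [13, 20]. Replacing that slice with [89, 51] (same length) produces [15, 89, 51, 13, 7, 16].

[15, 89, 51, 13, 7, 16]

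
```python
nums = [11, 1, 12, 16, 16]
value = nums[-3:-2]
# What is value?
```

nums has length 5. The slice nums[-3:-2] selects indices [2] (2->12), giving [12].

[12]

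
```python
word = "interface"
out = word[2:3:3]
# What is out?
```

word has length 9. The slice word[2:3:3] selects indices [2] (2->'t'), giving 't'.

't'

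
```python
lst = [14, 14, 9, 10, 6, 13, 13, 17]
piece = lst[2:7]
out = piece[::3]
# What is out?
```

lst has length 8. The slice lst[2:7] selects indices [2, 3, 4, 5, 6] (2->9, 3->10, 4->6, 5->13, 6->13), giving [9, 10, 6, 13, 13]. So piece = [9, 10, 6, 13, 13]. piece has length 5. The slice piece[::3] selects indices [0, 3] (0->9, 3->13), giving [9, 13].

[9, 13]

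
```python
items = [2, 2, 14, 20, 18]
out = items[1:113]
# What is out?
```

items has length 5. The slice items[1:113] selects indices [1, 2, 3, 4] (1->2, 2->14, 3->20, 4->18), giving [2, 14, 20, 18].

[2, 14, 20, 18]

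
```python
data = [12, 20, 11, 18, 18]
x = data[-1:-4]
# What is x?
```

data has length 5. The slice data[-1:-4] resolves to an empty index range, so the result is [].

[]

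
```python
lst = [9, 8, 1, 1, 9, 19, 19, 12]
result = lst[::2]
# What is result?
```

lst has length 8. The slice lst[::2] selects indices [0, 2, 4, 6] (0->9, 2->1, 4->9, 6->19), giving [9, 1, 9, 19].

[9, 1, 9, 19]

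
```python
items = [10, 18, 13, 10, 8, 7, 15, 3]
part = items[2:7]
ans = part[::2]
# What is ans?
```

items has length 8. The slice items[2:7] selects indices [2, 3, 4, 5, 6] (2->13, 3->10, 4->8, 5->7, 6->15), giving [13, 10, 8, 7, 15]. So part = [13, 10, 8, 7, 15]. part has length 5. The slice part[::2] selects indices [0, 2, 4] (0->13, 2->8, 4->15), giving [13, 8, 15].

[13, 8, 15]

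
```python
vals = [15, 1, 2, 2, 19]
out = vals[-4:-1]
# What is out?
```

vals has length 5. The slice vals[-4:-1] selects indices [1, 2, 3] (1->1, 2->2, 3->2), giving [1, 2, 2].

[1, 2, 2]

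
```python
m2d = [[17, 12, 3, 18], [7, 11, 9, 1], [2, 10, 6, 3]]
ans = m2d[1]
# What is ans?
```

m2d has 3 rows. Row 1 is [7, 11, 9, 1].

[7, 11, 9, 1]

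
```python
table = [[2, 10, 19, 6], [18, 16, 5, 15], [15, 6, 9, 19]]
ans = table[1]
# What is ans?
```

table has 3 rows. Row 1 is [18, 16, 5, 15].

[18, 16, 5, 15]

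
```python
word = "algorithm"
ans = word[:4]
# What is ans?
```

word has length 9. The slice word[:4] selects indices [0, 1, 2, 3] (0->'a', 1->'l', 2->'g', 3->'o'), giving 'algo'.

'algo'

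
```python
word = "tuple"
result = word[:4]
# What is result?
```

word has length 5. The slice word[:4] selects indices [0, 1, 2, 3] (0->'t', 1->'u', 2->'p', 3->'l'), giving 'tupl'.

'tupl'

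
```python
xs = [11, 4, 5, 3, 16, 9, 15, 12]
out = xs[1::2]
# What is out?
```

xs has length 8. The slice xs[1::2] selects indices [1, 3, 5, 7] (1->4, 3->3, 5->9, 7->12), giving [4, 3, 9, 12].

[4, 3, 9, 12]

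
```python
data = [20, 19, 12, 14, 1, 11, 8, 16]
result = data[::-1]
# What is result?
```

data has length 8. The slice data[::-1] selects indices [7, 6, 5, 4, 3, 2, 1, 0] (7->16, 6->8, 5->11, 4->1, 3->14, 2->12, 1->19, 0->20), giving [16, 8, 11, 1, 14, 12, 19, 20].

[16, 8, 11, 1, 14, 12, 19, 20]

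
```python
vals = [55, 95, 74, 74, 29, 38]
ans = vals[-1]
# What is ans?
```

vals has length 6. Negative index -1 maps to positive index 6 + (-1) = 5. vals[5] = 38.

38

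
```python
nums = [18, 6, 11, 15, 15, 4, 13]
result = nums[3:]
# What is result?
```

nums has length 7. The slice nums[3:] selects indices [3, 4, 5, 6] (3->15, 4->15, 5->4, 6->13), giving [15, 15, 4, 13].

[15, 15, 4, 13]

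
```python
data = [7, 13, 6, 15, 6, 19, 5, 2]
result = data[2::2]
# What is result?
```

data has length 8. The slice data[2::2] selects indices [2, 4, 6] (2->6, 4->6, 6->5), giving [6, 6, 5].

[6, 6, 5]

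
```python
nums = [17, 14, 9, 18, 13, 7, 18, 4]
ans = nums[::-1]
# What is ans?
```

nums has length 8. The slice nums[::-1] selects indices [7, 6, 5, 4, 3, 2, 1, 0] (7->4, 6->18, 5->7, 4->13, 3->18, 2->9, 1->14, 0->17), giving [4, 18, 7, 13, 18, 9, 14, 17].

[4, 18, 7, 13, 18, 9, 14, 17]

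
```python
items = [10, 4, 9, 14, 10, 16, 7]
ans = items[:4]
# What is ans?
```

items has length 7. The slice items[:4] selects indices [0, 1, 2, 3] (0->10, 1->4, 2->9, 3->14), giving [10, 4, 9, 14].

[10, 4, 9, 14]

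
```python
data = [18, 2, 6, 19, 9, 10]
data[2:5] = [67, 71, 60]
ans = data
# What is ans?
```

data starts as [18, 2, 6, 19, 9, 10] (length 6). The slice data[2:5] covers indices [2, 3, 4] with values [6, 19, 9]. Replacing that slice with [67, 71, 60] (same length) produces [18, 2, 67, 71, 60, 10].

[18, 2, 67, 71, 60, 10]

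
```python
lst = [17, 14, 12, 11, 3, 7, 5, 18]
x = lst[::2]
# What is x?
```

lst has length 8. The slice lst[::2] selects indices [0, 2, 4, 6] (0->17, 2->12, 4->3, 6->5), giving [17, 12, 3, 5].

[17, 12, 3, 5]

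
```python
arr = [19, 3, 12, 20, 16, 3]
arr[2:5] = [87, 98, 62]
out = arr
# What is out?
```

arr starts as [19, 3, 12, 20, 16, 3] (length 6). The slice arr[2:5] covers indices [2, 3, 4] with values [12, 20, 16]. Replacing that slice with [87, 98, 62] (same length) produces [19, 3, 87, 98, 62, 3].

[19, 3, 87, 98, 62, 3]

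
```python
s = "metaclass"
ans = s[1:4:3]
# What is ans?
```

s has length 9. The slice s[1:4:3] selects indices [1] (1->'e'), giving 'e'.

'e'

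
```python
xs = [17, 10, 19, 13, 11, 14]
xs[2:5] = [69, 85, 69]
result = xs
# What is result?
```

xs starts as [17, 10, 19, 13, 11, 14] (length 6). The slice xs[2:5] covers indices [2, 3, 4] with values [19, 13, 11]. Replacing that slice with [69, 85, 69] (same length) produces [17, 10, 69, 85, 69, 14].

[17, 10, 69, 85, 69, 14]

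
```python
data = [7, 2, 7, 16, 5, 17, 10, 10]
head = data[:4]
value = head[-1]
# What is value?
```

data has length 8. The slice data[:4] selects indices [0, 1, 2, 3] (0->7, 1->2, 2->7, 3->16), giving [7, 2, 7, 16]. So head = [7, 2, 7, 16]. Then head[-1] = 16.

16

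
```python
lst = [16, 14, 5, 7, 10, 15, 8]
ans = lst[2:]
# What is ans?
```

lst has length 7. The slice lst[2:] selects indices [2, 3, 4, 5, 6] (2->5, 3->7, 4->10, 5->15, 6->8), giving [5, 7, 10, 15, 8].

[5, 7, 10, 15, 8]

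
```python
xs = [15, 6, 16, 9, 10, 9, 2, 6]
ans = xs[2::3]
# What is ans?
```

xs has length 8. The slice xs[2::3] selects indices [2, 5] (2->16, 5->9), giving [16, 9].

[16, 9]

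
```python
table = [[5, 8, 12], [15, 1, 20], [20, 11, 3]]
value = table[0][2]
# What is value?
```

table[0] = [5, 8, 12]. Taking column 2 of that row yields 12.

12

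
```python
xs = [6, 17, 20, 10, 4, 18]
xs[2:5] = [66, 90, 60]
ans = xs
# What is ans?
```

xs starts as [6, 17, 20, 10, 4, 18] (length 6). The slice xs[2:5] covers indices [2, 3, 4] with values [20, 10, 4]. Replacing that slice with [66, 90, 60] (same length) produces [6, 17, 66, 90, 60, 18].

[6, 17, 66, 90, 60, 18]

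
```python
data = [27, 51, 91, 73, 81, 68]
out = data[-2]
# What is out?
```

data has length 6. Negative index -2 maps to positive index 6 + (-2) = 4. data[4] = 81.

81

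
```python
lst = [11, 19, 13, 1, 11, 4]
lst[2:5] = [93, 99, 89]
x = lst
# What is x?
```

lst starts as [11, 19, 13, 1, 11, 4] (length 6). The slice lst[2:5] covers indices [2, 3, 4] with values [13, 1, 11]. Replacing that slice with [93, 99, 89] (same length) produces [11, 19, 93, 99, 89, 4].

[11, 19, 93, 99, 89, 4]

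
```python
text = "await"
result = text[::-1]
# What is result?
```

text has length 5. The slice text[::-1] selects indices [4, 3, 2, 1, 0] (4->'t', 3->'i', 2->'a', 1->'w', 0->'a'), giving 'tiawa'.

'tiawa'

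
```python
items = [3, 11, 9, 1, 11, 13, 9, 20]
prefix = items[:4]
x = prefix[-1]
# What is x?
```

items has length 8. The slice items[:4] selects indices [0, 1, 2, 3] (0->3, 1->11, 2->9, 3->1), giving [3, 11, 9, 1]. So prefix = [3, 11, 9, 1]. Then prefix[-1] = 1.

1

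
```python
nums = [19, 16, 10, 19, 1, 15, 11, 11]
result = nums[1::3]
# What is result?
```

nums has length 8. The slice nums[1::3] selects indices [1, 4, 7] (1->16, 4->1, 7->11), giving [16, 1, 11].

[16, 1, 11]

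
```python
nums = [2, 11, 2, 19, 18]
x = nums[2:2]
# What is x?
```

nums has length 5. The slice nums[2:2] resolves to an empty index range, so the result is [].

[]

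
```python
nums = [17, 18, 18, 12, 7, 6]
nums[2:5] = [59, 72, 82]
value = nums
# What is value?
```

nums starts as [17, 18, 18, 12, 7, 6] (length 6). The slice nums[2:5] covers indices [2, 3, 4] with values [18, 12, 7]. Replacing that slice with [59, 72, 82] (same length) produces [17, 18, 59, 72, 82, 6].

[17, 18, 59, 72, 82, 6]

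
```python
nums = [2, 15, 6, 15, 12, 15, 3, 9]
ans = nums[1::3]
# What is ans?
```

nums has length 8. The slice nums[1::3] selects indices [1, 4, 7] (1->15, 4->12, 7->9), giving [15, 12, 9].

[15, 12, 9]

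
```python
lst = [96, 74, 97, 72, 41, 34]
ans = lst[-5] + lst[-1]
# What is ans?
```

lst has length 6. Negative index -5 maps to positive index 6 + (-5) = 1. lst[1] = 74.
lst has length 6. Negative index -1 maps to positive index 6 + (-1) = 5. lst[5] = 34.
Sum: 74 + 34 = 108.

108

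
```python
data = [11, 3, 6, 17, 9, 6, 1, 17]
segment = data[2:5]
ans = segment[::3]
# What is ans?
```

data has length 8. The slice data[2:5] selects indices [2, 3, 4] (2->6, 3->17, 4->9), giving [6, 17, 9]. So segment = [6, 17, 9]. segment has length 3. The slice segment[::3] selects indices [0] (0->6), giving [6].

[6]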